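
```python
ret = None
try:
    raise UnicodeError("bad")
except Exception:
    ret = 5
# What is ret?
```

Step-by-step execution trace:
1. `raise UnicodeError(...)` raises UnicodeError.
2. `except Exception` matches (UnicodeError is a subclass of Exception) → ret = 5.
Result: 5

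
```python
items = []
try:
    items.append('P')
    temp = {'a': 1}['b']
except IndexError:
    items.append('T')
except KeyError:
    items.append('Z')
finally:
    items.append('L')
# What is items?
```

Step-by-step execution trace:
1. try: `items.append('P')` → items = ['P'].
2. `temp = {'a': 1}['b']` raises KeyError.
3. `except IndexError` does not match KeyError; skipped.
4. `except KeyError` matches → `items.append('Z')` → items = ['P', 'Z'].
5. finally always runs: `items.append('L')` → items = ['P', 'Z', 'L'].
Result: ['P', 'Z', 'L']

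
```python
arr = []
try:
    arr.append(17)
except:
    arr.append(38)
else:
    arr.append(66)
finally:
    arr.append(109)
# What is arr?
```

Step-by-step execution trace:
1. try: `arr.append(17)` → arr = [17]. No exception raised.
2. `except` is skipped.
3. `else` runs: `arr.append(66)` → arr = [17, 66].
4. `finally` always runs: `arr.append(109)` → arr = [17, 66, 109].
Result: [17, 66, 109]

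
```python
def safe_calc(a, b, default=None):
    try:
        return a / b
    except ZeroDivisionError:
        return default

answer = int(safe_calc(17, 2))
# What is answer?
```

Step-by-step execution trace:
1. `safe_calc(17, 2)` enters try: `return 17 / 2` → returns 8.5. No exception raised.
2. `except ZeroDivisionError` is skipped.
3. `int(8.5)` → 8 → answer = 8.
Result: 8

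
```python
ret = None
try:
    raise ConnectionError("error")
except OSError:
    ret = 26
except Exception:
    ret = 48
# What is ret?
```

Step-by-step execution trace:
1. `raise ConnectionError(...)` raises ConnectionError.
2. `except OSError` matches (ConnectionError is a subclass of OSError) → ret = 26.
3. `except Exception` is not reached.
Result: 26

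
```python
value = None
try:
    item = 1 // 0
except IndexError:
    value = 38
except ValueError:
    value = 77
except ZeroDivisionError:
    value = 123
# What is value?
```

Step-by-step execution trace:
1. `item = 1 // 0` raises ZeroDivisionError.
2. `except IndexError` does not match ZeroDivisionError; skipped.
3. `except ValueError` does not match ZeroDivisionError; skipped.
4. `except ZeroDivisionError` matches → value = 123.
Result: 123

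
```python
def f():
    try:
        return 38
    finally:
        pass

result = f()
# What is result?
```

Step-by-step execution trace:
1. `f()` enters try: `return 38` sets pending return value 38.
2. Before returning, `finally: pass` runs (no effect).
3. f() returns 38 → result = 38.
Result: 38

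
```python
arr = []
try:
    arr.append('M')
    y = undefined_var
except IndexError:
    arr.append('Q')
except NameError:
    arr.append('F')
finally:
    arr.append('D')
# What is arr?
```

Step-by-step execution trace:
1. try: `arr.append('M')` → arr = ['M'].
2. `y = undefined_var` raises NameError.
3. `except IndexError` does not match NameError; skipped.
4. `except NameError` matches → `arr.append('F')` → arr = ['M', 'F'].
5. finally always runs: `arr.append('D')` → arr = ['M', 'F', 'D'].
Result: ['M', 'F', 'D']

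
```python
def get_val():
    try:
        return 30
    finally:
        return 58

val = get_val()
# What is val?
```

Step-by-step execution trace:
1. `get_val()` enters try: `return 30` sets pending return value 30.
2. Before returning, `finally: return 58` runs and overrides the pending return.
3. get_val() returns 58 → val = 58.
Result: 58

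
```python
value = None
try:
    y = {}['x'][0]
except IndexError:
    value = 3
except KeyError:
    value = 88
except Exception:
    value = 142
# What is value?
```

Step-by-step execution trace:
1. `y = {}['x'][0]` raises KeyError.
2. `except IndexError` does not match KeyError; skipped.
3. `except KeyError` matches → value = 88.
4. Remaining except clauses are skipped.
Result: 88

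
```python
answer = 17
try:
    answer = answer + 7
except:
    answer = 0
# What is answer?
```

Step-by-step execution trace:
1. answer starts at 17.
2. try: `answer = answer + 7` → answer = 24. No exception raised.
3. `except` is skipped.
Result: 24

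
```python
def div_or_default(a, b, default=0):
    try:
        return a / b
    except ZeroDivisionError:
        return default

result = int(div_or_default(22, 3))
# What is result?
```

Step-by-step execution trace:
1. `div_or_default(22, 3)` enters try: `return 22 / 3` → returns 7.333333333333333. No exception raised.
2. `except ZeroDivisionError` is skipped.
3. `int(7.333333333333333)` → 7 → result = 7.
Result: 7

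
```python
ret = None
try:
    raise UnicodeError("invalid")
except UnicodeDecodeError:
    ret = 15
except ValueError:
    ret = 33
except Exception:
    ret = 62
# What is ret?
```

Step-by-step execution trace:
1. `raise UnicodeError(...)` raises UnicodeError.
2. `except UnicodeDecodeError` does not match (UnicodeError is not a subclass of UnicodeDecodeError); skipped.
3. `except ValueError` matches (UnicodeError is a subclass of ValueError) → ret = 33.
4. `except Exception` is not reached.
Result: 33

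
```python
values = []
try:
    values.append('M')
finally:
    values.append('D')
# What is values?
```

Step-by-step execution trace:
1. try: `values.append('M')` → values = ['M'].
2. The try body completes without raising.
3. finally always runs: `values.append('D')` → values = ['M', 'D'].
Result: ['M', 'D']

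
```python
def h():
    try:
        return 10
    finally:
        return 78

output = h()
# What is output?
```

Step-by-step execution trace:
1. `h()` enters try: `return 10` sets pending return value 10.
2. Before returning, `finally: return 78` runs and overrides the pending return.
3. h() returns 78 → output = 78.
Result: 78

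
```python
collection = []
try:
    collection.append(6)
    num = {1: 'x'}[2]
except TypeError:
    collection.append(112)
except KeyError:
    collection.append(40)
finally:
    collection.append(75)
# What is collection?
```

Step-by-step execution trace:
1. try: `collection.append(6)` → collection = [6].
2. `num = {1: 'x'}[2]` raises KeyError.
3. `except TypeError` does not match KeyError; skipped.
4. `except KeyError` matches → `collection.append(40)` → collection = [6, 40].
5. finally always runs: `collection.append(75)` → collection = [6, 40, 75].
Result: [6, 40, 75]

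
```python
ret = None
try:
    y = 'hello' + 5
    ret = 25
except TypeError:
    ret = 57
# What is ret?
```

Step-by-step execution trace:
1. `y = 'hello' + 5` raises TypeError.
2. `ret = 25` is not reached.
3. `except TypeError` matches → ret = 57.
Result: 57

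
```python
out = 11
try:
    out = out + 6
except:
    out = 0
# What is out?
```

Step-by-step execution trace:
1. out starts at 11.
2. try: `out = out + 6` → out = 17. No exception raised.
3. `except` is skipped.
Result: 17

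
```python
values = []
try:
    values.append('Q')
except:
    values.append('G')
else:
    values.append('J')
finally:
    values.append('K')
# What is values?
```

Step-by-step execution trace:
1. try: `values.append('Q')` → values = ['Q']. No exception raised.
2. `except` is skipped.
3. `else` runs: `values.append('J')` → values = ['Q', 'J'].
4. `finally` always runs: `values.append('K')` → values = ['Q', 'J', 'K'].
Result: ['Q', 'J', 'K']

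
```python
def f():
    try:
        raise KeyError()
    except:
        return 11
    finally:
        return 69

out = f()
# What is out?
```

Step-by-step execution trace:
1. `f()` enters try: `raise KeyError()` raises KeyError.
2. bare `except` matches → `return 11` sets pending return value 11.
3. Before returning, `finally: return 69` runs and overrides the pending return.
4. f() returns 69 → out = 69.
Result: 69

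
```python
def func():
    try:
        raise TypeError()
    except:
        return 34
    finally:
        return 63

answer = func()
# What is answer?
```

Step-by-step execution trace:
1. `func()` enters try: `raise TypeError()` raises TypeError.
2. bare `except` matches → `return 34` sets pending return value 34.
3. Before returning, `finally: return 63` runs and overrides the pending return.
4. func() returns 63 → answer = 63.
Result: 63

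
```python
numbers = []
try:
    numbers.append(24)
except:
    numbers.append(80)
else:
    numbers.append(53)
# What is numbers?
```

Step-by-step execution trace:
1. try: `numbers.append(24)` → numbers = [24]. No exception raised.
2. `except` is skipped.
3. `else` runs (try completed without exception): `numbers.append(53)` → numbers = [24, 53].
Result: [24, 53]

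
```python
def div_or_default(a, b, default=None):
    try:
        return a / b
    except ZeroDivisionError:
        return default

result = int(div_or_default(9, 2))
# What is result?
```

Step-by-step execution trace:
1. `div_or_default(9, 2)` enters try: `return 9 / 2` → returns 4.5. No exception raised.
2. `except ZeroDivisionError` is skipped.
3. `int(4.5)` → 4 → result = 4.
Result: 4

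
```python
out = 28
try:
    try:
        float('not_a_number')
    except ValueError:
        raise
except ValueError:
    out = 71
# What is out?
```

Step-by-step execution trace:
1. Inner try: `float('not_a_number')` raises ValueError.
2. Inner `except ValueError` matches; bare `raise` re-raises the same ValueError.
3. Outer `except ValueError` matches → out = 71.
Result: 71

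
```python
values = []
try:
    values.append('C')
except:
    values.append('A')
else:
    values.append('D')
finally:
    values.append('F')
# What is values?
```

Step-by-step execution trace:
1. try: `values.append('C')` → values = ['C']. No exception raised.
2. `except` is skipped.
3. `else` runs: `values.append('D')` → values = ['C', 'D'].
4. `finally` always runs: `values.append('F')` → values = ['C', 'D', 'F'].
Result: ['C', 'D', 'F']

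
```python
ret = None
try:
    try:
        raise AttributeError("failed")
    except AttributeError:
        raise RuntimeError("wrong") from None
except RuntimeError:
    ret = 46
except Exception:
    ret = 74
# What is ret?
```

Step-by-step execution trace:
1. Inner try raises AttributeError; inner `except AttributeError` catches it.
2. `raise RuntimeError(...) from None` raises RuntimeError (from None suppresses __context__, but the active exception is still RuntimeError).
3. Outer `except RuntimeError` matches → ret = 46.
4. `except Exception` is not reached.
Result: 46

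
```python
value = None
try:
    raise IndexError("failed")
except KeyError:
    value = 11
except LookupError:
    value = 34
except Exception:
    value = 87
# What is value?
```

Step-by-step execution trace:
1. `raise IndexError(...)` raises IndexError.
2. `except KeyError` does not match (IndexError is not a subclass of KeyError); skipped.
3. `except LookupError` matches (IndexError is a subclass of LookupError) → value = 34.
4. `except Exception` is not reached.
Result: 34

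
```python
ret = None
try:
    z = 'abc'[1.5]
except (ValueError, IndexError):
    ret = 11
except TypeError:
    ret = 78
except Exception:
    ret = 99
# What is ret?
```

Step-by-step execution trace:
1. `z = 'abc'[1.5]` raises TypeError.
2. `except (ValueError, IndexError)` does not match TypeError; skipped.
3. `except TypeError` matches (exact type match) → ret = 78.
4. `except Exception` is not reached.
Result: 78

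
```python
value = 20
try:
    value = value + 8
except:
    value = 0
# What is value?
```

Step-by-step execution trace:
1. value starts at 20.
2. try: `value = value + 8` → value = 28. No exception raised.
3. `except` is skipped.
Result: 28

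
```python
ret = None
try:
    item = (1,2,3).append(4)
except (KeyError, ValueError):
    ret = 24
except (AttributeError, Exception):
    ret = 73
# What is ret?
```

Step-by-step execution trace:
1. `item = (1,2,3).append(4)` raises AttributeError.
2. `except (KeyError, ValueError)` does not match AttributeError; skipped.
3. `except (AttributeError, Exception)` matches (AttributeError is in the tuple) → ret = 73.
Result: 73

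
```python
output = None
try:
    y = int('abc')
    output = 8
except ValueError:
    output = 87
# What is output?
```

Step-by-step execution trace:
1. `y = int('abc')` raises ValueError.
2. `output = 8` is not reached.
3. `except ValueError` matches → output = 87.
Result: 87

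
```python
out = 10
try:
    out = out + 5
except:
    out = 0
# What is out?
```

Step-by-step execution trace:
1. out starts at 10.
2. try: `out = out + 5` → out = 15. No exception raised.
3. `except` is skipped.
Result: 15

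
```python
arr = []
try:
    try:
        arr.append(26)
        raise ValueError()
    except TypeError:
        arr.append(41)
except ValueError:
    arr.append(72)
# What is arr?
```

Step-by-step execution trace:
1. Inner try: `arr.append(26)` → arr = [26].
2. `raise ValueError()` raises ValueError.
3. Inner `except TypeError` does not match ValueError; exception propagates to outer try.
4. Outer `except ValueError` matches → `arr.append(72)` → arr = [26, 72].
Result: [26, 72]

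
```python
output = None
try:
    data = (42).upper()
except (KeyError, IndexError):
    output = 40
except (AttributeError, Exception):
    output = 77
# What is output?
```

Step-by-step execution trace:
1. `data = (42).upper()` raises AttributeError.
2. `except (KeyError, IndexError)` does not match AttributeError; skipped.
3. `except (AttributeError, Exception)` matches (AttributeError is in the tuple) → output = 77.
Result: 77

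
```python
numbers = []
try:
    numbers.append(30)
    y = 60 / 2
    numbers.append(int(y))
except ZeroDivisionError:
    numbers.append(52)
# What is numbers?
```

Step-by-step execution trace:
1. try: `numbers.append(30)` → numbers = [30].
2. `y = 60 / 2` → y = 30.0. No exception raised.
3. `numbers.append(int(y))` → numbers = [30, 30].
4. `except ZeroDivisionError` is skipped (no exception was raised).
Result: [30, 30]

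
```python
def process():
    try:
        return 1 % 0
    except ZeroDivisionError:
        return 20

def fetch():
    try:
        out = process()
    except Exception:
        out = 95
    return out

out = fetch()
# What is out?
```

Step-by-step execution trace:
1. `fetch()` calls `process()`.
2. In process: `1 % 0` raises ZeroDivisionError; `except ZeroDivisionError` catches it → returns 20.
3. In fetch: `out = process()` → out = 20. No exception reaches fetch.
4. `except Exception` is skipped; fetch returns 20.
5. out = 20.
Result: 20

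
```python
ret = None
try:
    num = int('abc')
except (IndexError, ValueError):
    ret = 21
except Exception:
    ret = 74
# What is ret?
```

Step-by-step execution trace:
1. `num = int('abc')` raises ValueError.
2. `except (IndexError, ValueError)` matches (ValueError is in the tuple) → ret = 21.
3. `except Exception` is not reached.
Result: 21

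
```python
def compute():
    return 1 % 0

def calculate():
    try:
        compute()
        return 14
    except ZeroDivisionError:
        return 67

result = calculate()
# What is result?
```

Step-by-step execution trace:
1. `calculate()` calls `compute()`.
2. `compute()` evaluates `1 % 0`, which raises ZeroDivisionError; it propagates to the caller.
3. `return 14` is not reached.
4. `except ZeroDivisionError` in calculate matches → returns 67.
5. result = 67.
Result: 67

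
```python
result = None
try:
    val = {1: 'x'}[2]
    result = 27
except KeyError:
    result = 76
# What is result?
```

Step-by-step execution trace:
1. `val = {1: 'x'}[2]` raises KeyError.
2. `result = 27` is not reached.
3. `except KeyError` matches → result = 76.
Result: 76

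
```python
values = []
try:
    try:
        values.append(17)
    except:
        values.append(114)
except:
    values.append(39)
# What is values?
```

Step-by-step execution trace:
1. Inner try: `values.append(17)` → values = [17]. No exception raised.
2. Inner `except` is skipped.
3. Inner try completes normally; outer `except` is skipped.
Result: [17]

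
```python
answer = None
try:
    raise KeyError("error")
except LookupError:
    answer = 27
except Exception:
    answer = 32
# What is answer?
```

Step-by-step execution trace:
1. `raise KeyError(...)` raises KeyError.
2. `except LookupError` matches (KeyError is a subclass of LookupError) → answer = 27.
3. `except Exception` is not reached.
Result: 27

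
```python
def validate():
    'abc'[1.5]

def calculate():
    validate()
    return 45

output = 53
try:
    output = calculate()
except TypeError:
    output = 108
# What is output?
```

Step-by-step execution trace:
1. output starts at 53.
2. try: `calculate()` calls `validate()`.
3. `validate()` evaluates `'abc'[1.5]`, which raises TypeError; it propagates through calculate (uncaught).
4. `return 45` in calculate is not reached; the assignment to output does not complete.
5. `except TypeError` matches → output = 108.
Result: 108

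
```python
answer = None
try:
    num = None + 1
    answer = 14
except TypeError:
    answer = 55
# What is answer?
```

Step-by-step execution trace:
1. `num = None + 1` raises TypeError.
2. `answer = 14` is not reached.
3. `except TypeError` matches → answer = 55.
Result: 55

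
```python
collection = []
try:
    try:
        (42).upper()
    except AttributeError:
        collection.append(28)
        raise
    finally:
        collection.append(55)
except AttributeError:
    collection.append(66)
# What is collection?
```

Step-by-step execution trace:
1. Inner try: `(42).upper()` raises AttributeError.
2. Inner `except AttributeError` matches → `collection.append(28)` → collection = [28].
3. bare `raise` re-raises AttributeError.
4. Inner `finally` runs during unwinding: `collection.append(55)` → collection = [28, 55].
5. Outer `except AttributeError` matches → `collection.append(66)` → collection = [28, 55, 66].
Result: [28, 55, 66]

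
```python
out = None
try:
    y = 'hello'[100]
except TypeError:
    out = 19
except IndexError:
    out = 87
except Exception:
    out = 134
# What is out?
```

Step-by-step execution trace:
1. `y = 'hello'[100]` raises IndexError.
2. `except TypeError` does not match IndexError; skipped.
3. `except IndexError` matches → out = 87.
4. Remaining except clauses are skipped.
Result: 87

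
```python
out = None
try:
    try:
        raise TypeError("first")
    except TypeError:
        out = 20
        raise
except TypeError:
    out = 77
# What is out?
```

Step-by-step execution trace:
1. Inner try: `raise TypeError("first")` raises TypeError.
2. Inner `except TypeError` matches → out = 20.
3. bare `raise` re-raises the same TypeError.
4. Outer `except TypeError` matches → out = 77.
Result: 77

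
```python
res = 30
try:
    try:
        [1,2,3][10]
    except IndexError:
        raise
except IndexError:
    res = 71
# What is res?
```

Step-by-step execution trace:
1. Inner try: `[1,2,3][10]` raises IndexError.
2. Inner `except IndexError` matches; bare `raise` re-raises the same IndexError.
3. Outer `except IndexError` matches → res = 71.
Result: 71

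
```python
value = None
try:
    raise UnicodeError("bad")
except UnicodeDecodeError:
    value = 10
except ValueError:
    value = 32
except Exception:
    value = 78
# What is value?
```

Step-by-step execution trace:
1. `raise UnicodeError(...)` raises UnicodeError.
2. `except UnicodeDecodeError` does not match (UnicodeError is not a subclass of UnicodeDecodeError); skipped.
3. `except ValueError` matches (UnicodeError is a subclass of ValueError) → value = 32.
4. `except Exception` is not reached.
Result: 32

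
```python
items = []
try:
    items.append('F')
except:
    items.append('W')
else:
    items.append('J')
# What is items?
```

Step-by-step execution trace:
1. try: `items.append('F')` → items = ['F']. No exception raised.
2. `except` is skipped.
3. `else` runs (try completed without exception): `items.append('J')` → items = ['F', 'J'].
Result: ['F', 'J']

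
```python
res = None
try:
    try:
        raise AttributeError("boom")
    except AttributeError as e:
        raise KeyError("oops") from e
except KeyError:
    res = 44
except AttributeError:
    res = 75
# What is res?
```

Step-by-step execution trace:
1. Inner try raises AttributeError; inner `except AttributeError as e` catches it.
2. `raise KeyError(...) from e` raises KeyError (AttributeError is attached as __cause__, but only KeyError is active).
3. Outer `except KeyError` matches → res = 44.
4. `except AttributeError` is not reached.
Result: 44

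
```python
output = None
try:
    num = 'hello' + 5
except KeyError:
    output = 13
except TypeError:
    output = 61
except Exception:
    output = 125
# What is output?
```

Step-by-step execution trace:
1. `num = 'hello' + 5` raises TypeError.
2. `except KeyError` does not match TypeError; skipped.
3. `except TypeError` matches → output = 61.
4. Remaining except clauses are skipped.
Result: 61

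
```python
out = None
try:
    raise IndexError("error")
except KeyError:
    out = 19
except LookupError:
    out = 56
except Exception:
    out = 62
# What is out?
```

Step-by-step execution trace:
1. `raise IndexError(...)` raises IndexError.
2. `except KeyError` does not match (IndexError is not a subclass of KeyError); skipped.
3. `except LookupError` matches (IndexError is a subclass of LookupError) → out = 56.
4. `except Exception` is not reached.
Result: 56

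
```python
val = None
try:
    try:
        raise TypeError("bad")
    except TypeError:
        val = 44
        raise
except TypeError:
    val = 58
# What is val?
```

Step-by-step execution trace:
1. Inner try: `raise TypeError("bad")` raises TypeError.
2. Inner `except TypeError` matches → val = 44.
3. bare `raise` re-raises the same TypeError.
4. Outer `except TypeError` matches → val = 58.
Result: 58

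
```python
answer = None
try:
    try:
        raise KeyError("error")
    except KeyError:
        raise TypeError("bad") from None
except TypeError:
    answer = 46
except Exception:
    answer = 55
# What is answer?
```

Step-by-step execution trace:
1. Inner try raises KeyError; inner `except KeyError` catches it.
2. `raise TypeError(...) from None` raises TypeError (from None suppresses __context__, but the active exception is still TypeError).
3. Outer `except TypeError` matches → answer = 46.
4. `except Exception` is not reached.
Result: 46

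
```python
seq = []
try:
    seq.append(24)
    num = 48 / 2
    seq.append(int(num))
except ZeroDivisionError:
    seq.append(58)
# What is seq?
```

Step-by-step execution trace:
1. try: `seq.append(24)` → seq = [24].
2. `num = 48 / 2` → num = 24.0. No exception raised.
3. `seq.append(int(num))` → seq = [24, 24].
4. `except ZeroDivisionError` is skipped (no exception was raised).
Result: [24, 24]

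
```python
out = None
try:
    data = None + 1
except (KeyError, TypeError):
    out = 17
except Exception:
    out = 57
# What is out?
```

Step-by-step execution trace:
1. `data = None + 1` raises TypeError.
2. `except (KeyError, TypeError)` matches (TypeError is in the tuple) → out = 17.
3. `except Exception` is not reached.
Result: 17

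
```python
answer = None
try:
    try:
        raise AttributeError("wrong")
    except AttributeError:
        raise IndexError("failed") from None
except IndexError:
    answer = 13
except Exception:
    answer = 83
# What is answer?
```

Step-by-step execution trace:
1. Inner try raises AttributeError; inner `except AttributeError` catches it.
2. `raise IndexError(...) from None` raises IndexError (from None suppresses __context__, but the active exception is still IndexError).
3. Outer `except IndexError` matches → answer = 13.
4. `except Exception` is not reached.
Result: 13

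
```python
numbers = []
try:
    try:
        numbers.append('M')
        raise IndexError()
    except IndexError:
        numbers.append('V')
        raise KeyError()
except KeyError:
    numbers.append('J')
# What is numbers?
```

Step-by-step execution trace:
1. Inner try: `numbers.append('M')` → numbers = ['M'].
2. `raise IndexError()` raises IndexError.
3. Inner `except IndexError` matches → `numbers.append('V')` → numbers = ['M', 'V'].
4. `raise KeyError()` raises KeyError; propagates to outer try.
5. Outer `except KeyError` matches → `numbers.append('J')` → numbers = ['M', 'V', 'J'].
Result: ['M', 'V', 'J']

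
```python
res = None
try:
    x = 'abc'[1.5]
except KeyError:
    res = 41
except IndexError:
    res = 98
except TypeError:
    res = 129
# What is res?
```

Step-by-step execution trace:
1. `x = 'abc'[1.5]` raises TypeError.
2. `except KeyError` does not match TypeError; skipped.
3. `except IndexError` does not match TypeError; skipped.
4. `except TypeError` matches → res = 129.
Result: 129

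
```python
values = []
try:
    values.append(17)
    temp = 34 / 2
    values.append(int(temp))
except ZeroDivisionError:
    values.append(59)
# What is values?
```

Step-by-step execution trace:
1. try: `values.append(17)` → values = [17].
2. `temp = 34 / 2` → temp = 17.0. No exception raised.
3. `values.append(int(temp))` → values = [17, 17].
4. `except ZeroDivisionError` is skipped (no exception was raised).
Result: [17, 17]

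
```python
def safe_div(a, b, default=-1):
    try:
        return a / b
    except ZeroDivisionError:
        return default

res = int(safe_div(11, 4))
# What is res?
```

Step-by-step execution trace:
1. `safe_div(11, 4)` enters try: `return 11 / 4` → returns 2.75. No exception raised.
2. `except ZeroDivisionError` is skipped.
3. `int(2.75)` → 2 → res = 2.
Result: 2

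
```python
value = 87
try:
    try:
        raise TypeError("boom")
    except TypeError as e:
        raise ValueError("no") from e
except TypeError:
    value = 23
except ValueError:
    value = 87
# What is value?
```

Step-by-step execution trace:
1. Inner try raises TypeError; inner `except TypeError as e` catches it.
2. `raise ValueError(...) from e` raises ValueError (TypeError is attached as __cause__, but only ValueError is active).
3. Outer `except TypeError` does not match ValueError; skipped.
4. Outer `except ValueError` matches → value = 87.
Result: 87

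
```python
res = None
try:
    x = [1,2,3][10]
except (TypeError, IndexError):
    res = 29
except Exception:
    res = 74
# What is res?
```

Step-by-step execution trace:
1. `x = [1,2,3][10]` raises IndexError.
2. `except (TypeError, IndexError)` matches (IndexError is in the tuple) → res = 29.
3. `except Exception` is not reached.
Result: 29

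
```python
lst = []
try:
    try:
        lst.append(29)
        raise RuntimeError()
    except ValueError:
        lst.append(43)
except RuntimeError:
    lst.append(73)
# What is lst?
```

Step-by-step execution trace:
1. Inner try: `lst.append(29)` → lst = [29].
2. `raise RuntimeError()` raises RuntimeError.
3. Inner `except ValueError` does not match RuntimeError; exception propagates to outer try.
4. Outer `except RuntimeError` matches → `lst.append(73)` → lst = [29, 73].
Result: [29, 73]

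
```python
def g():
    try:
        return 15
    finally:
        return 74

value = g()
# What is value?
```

Step-by-step execution trace:
1. `g()` enters try: `return 15` sets pending return value 15.
2. Before returning, `finally: return 74` runs and overrides the pending return.
3. g() returns 74 → value = 74.
Result: 74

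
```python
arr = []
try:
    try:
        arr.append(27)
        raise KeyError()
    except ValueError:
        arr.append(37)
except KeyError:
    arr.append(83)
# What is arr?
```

Step-by-step execution trace:
1. Inner try: `arr.append(27)` → arr = [27].
2. `raise KeyError()` raises KeyError.
3. Inner `except ValueError` does not match KeyError; exception propagates to outer try.
4. Outer `except KeyError` matches → `arr.append(83)` → arr = [27, 83].
Result: [27, 83]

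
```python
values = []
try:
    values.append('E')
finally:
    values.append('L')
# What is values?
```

Step-by-step execution trace:
1. try: `values.append('E')` → values = ['E'].
2. The try body completes without raising.
3. finally always runs: `values.append('L')` → values = ['E', 'L'].
Result: ['E', 'L']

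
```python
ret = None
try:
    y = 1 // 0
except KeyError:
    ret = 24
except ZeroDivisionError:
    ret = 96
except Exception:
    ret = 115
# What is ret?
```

Step-by-step execution trace:
1. `y = 1 // 0` raises ZeroDivisionError.
2. `except KeyError` does not match ZeroDivisionError; skipped.
3. `except ZeroDivisionError` matches → ret = 96.
4. Remaining except clauses are skipped.
Result: 96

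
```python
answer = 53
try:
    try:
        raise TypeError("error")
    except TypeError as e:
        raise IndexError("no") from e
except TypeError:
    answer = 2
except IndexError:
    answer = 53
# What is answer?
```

Step-by-step execution trace:
1. Inner try raises TypeError; inner `except TypeError as e` catches it.
2. `raise IndexError(...) from e` raises IndexError (TypeError is attached as __cause__, but only IndexError is active).
3. Outer `except TypeError` does not match IndexError; skipped.
4. Outer `except IndexError` matches → answer = 53.
Result: 53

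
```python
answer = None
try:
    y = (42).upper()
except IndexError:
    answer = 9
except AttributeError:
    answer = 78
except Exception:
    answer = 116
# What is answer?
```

Step-by-step execution trace:
1. `y = (42).upper()` raises AttributeError.
2. `except IndexError` does not match AttributeError; skipped.
3. `except AttributeError` matches → answer = 78.
4. Remaining except clauses are skipped.
Result: 78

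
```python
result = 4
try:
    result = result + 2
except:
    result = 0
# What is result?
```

Step-by-step execution trace:
1. result starts at 4.
2. try: `result = result + 2` → result = 6. No exception raised.
3. `except` is skipped.
Result: 6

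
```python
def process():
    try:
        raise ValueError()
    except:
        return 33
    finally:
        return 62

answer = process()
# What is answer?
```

Step-by-step execution trace:
1. `process()` enters try: `raise ValueError()` raises ValueError.
2. bare `except` matches → `return 33` sets pending return value 33.
3. Before returning, `finally: return 62` runs and overrides the pending return.
4. process() returns 62 → answer = 62.
Result: 62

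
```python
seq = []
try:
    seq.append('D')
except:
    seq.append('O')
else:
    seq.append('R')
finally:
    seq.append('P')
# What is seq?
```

Step-by-step execution trace:
1. try: `seq.append('D')` → seq = ['D']. No exception raised.
2. `except` is skipped.
3. `else` runs: `seq.append('R')` → seq = ['D', 'R'].
4. `finally` always runs: `seq.append('P')` → seq = ['D', 'R', 'P'].
Result: ['D', 'R', 'P']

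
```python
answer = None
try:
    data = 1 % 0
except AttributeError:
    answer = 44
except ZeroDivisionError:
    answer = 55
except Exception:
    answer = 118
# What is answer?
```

Step-by-step execution trace:
1. `data = 1 % 0` raises ZeroDivisionError.
2. `except AttributeError` does not match ZeroDivisionError; skipped.
3. `except ZeroDivisionError` matches → answer = 55.
4. Remaining except clauses are skipped.
Result: 55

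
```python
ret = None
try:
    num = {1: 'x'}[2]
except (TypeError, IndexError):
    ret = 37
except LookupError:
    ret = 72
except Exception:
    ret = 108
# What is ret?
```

Step-by-step execution trace:
1. `num = {1: 'x'}[2]` raises KeyError.
2. `except (TypeError, IndexError)` does not match KeyError; skipped.
3. `except LookupError` matches (KeyError is a subclass of LookupError) → ret = 72.
4. `except Exception` is not reached.
Result: 72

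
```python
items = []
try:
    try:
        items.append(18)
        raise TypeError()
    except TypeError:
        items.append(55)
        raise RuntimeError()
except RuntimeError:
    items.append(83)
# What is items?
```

Step-by-step execution trace:
1. Inner try: `items.append(18)` → items = [18].
2. `raise TypeError()` raises TypeError.
3. Inner `except TypeError` matches → `items.append(55)` → items = [18, 55].
4. `raise RuntimeError()` raises RuntimeError; propagates to outer try.
5. Outer `except RuntimeError` matches → `items.append(83)` → items = [18, 55, 83].
Result: [18, 55, 83]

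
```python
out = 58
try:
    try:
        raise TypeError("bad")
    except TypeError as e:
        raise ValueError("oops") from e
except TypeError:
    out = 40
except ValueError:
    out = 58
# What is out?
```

Step-by-step execution trace:
1. Inner try raises TypeError; inner `except TypeError as e` catches it.
2. `raise ValueError(...) from e` raises ValueError (TypeError is attached as __cause__, but only ValueError is active).
3. Outer `except TypeError` does not match ValueError; skipped.
4. Outer `except ValueError` matches → out = 58.
Result: 58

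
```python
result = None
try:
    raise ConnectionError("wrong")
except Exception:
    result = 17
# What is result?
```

Step-by-step execution trace:
1. `raise ConnectionError(...)` raises ConnectionError.
2. `except Exception` matches (ConnectionError is a subclass of Exception) → result = 17.
Result: 17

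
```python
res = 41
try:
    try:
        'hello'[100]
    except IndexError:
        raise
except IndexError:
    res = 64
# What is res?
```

Step-by-step execution trace:
1. Inner try: `'hello'[100]` raises IndexError.
2. Inner `except IndexError` matches; bare `raise` re-raises the same IndexError.
3. Outer `except IndexError` matches → res = 64.
Result: 64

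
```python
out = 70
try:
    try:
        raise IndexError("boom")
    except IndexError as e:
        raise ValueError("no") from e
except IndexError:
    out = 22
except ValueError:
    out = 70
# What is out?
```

Step-by-step execution trace:
1. Inner try raises IndexError; inner `except IndexError as e` catches it.
2. `raise ValueError(...) from e` raises ValueError (IndexError is attached as __cause__, but only ValueError is active).
3. Outer `except IndexError` does not match ValueError; skipped.
4. Outer `except ValueError` matches → out = 70.
Result: 70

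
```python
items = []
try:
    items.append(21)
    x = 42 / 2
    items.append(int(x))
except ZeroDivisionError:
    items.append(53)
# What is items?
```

Step-by-step execution trace:
1. try: `items.append(21)` → items = [21].
2. `x = 42 / 2` → x = 21.0. No exception raised.
3. `items.append(int(x))` → items = [21, 21].
4. `except ZeroDivisionError` is skipped (no exception was raised).
Result: [21, 21]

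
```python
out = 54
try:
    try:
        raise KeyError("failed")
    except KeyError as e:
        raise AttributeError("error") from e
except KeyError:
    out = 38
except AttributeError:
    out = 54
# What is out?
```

Step-by-step execution trace:
1. Inner try raises KeyError; inner `except KeyError as e` catches it.
2. `raise AttributeError(...) from e` raises AttributeError (KeyError is attached as __cause__, but only AttributeError is active).
3. Outer `except KeyError` does not match AttributeError; skipped.
4. Outer `except AttributeError` matches → out = 54.
Result: 54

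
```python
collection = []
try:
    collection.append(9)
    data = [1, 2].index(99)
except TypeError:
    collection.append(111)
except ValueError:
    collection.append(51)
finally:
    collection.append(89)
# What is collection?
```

Step-by-step execution trace:
1. try: `collection.append(9)` → collection = [9].
2. `data = [1, 2].index(99)` raises ValueError.
3. `except TypeError` does not match ValueError; skipped.
4. `except ValueError` matches → `collection.append(51)` → collection = [9, 51].
5. finally always runs: `collection.append(89)` → collection = [9, 51, 89].
Result: [9, 51, 89]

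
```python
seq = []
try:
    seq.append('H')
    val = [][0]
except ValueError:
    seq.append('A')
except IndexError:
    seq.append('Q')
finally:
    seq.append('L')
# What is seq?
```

Step-by-step execution trace:
1. try: `seq.append('H')` → seq = ['H'].
2. `val = [][0]` raises IndexError.
3. `except ValueError` does not match IndexError; skipped.
4. `except IndexError` matches → `seq.append('Q')` → seq = ['H', 'Q'].
5. finally always runs: `seq.append('L')` → seq = ['H', 'Q', 'L'].
Result: ['H', 'Q', 'L']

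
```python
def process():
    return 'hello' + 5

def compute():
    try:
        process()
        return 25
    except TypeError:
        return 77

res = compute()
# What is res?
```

Step-by-step execution trace:
1. `compute()` calls `process()`.
2. `process()` evaluates `'hello' + 5`, which raises TypeError; it propagates to the caller.
3. `return 25` is not reached.
4. `except TypeError` in compute matches → returns 77.
5. res = 77.
Result: 77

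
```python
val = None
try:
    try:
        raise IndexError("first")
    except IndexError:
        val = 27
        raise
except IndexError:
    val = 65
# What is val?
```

Step-by-step execution trace:
1. Inner try: `raise IndexError("first")` raises IndexError.
2. Inner `except IndexError` matches → val = 27.
3. bare `raise` re-raises the same IndexError.
4. Outer `except IndexError` matches → val = 65.
Result: 65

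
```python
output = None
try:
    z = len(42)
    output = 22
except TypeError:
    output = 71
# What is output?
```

Step-by-step execution trace:
1. `z = len(42)` raises TypeError.
2. `output = 22` is not reached.
3. `except TypeError` matches → output = 71.
Result: 71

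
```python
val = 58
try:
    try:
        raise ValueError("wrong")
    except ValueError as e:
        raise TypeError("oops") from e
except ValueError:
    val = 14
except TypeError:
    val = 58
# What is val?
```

Step-by-step execution trace:
1. Inner try raises ValueError; inner `except ValueError as e` catches it.
2. `raise TypeError(...) from e` raises TypeError (ValueError is attached as __cause__, but only TypeError is active).
3. Outer `except ValueError` does not match TypeError; skipped.
4. Outer `except TypeError` matches → val = 58.
Result: 58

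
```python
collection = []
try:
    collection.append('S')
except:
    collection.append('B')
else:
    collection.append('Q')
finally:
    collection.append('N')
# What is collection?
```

Step-by-step execution trace:
1. try: `collection.append('S')` → collection = ['S']. No exception raised.
2. `except` is skipped.
3. `else` runs: `collection.append('Q')` → collection = ['S', 'Q'].
4. `finally` always runs: `collection.append('N')` → collection = ['S', 'Q', 'N'].
Result: ['S', 'Q', 'N']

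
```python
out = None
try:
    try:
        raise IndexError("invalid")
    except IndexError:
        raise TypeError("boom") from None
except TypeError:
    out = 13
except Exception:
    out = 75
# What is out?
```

Step-by-step execution trace:
1. Inner try raises IndexError; inner `except IndexError` catches it.
2. `raise TypeError(...) from None` raises TypeError (from None suppresses __context__, but the active exception is still TypeError).
3. Outer `except TypeError` matches → out = 13.
4. `except Exception` is not reached.
Result: 13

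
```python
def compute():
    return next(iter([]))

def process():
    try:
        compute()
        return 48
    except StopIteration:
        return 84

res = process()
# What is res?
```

Step-by-step execution trace:
1. `process()` calls `compute()`.
2. `compute()` evaluates `next(iter([]))`, which raises StopIteration; it propagates to the caller.
3. `return 48` is not reached.
4. `except StopIteration` in process matches → returns 84.
5. res = 84.
Result: 84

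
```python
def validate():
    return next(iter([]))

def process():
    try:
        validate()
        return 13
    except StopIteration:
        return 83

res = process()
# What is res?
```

Step-by-step execution trace:
1. `process()` calls `validate()`.
2. `validate()` evaluates `next(iter([]))`, which raises StopIteration; it propagates to the caller.
3. `return 13` is not reached.
4. `except StopIteration` in process matches → returns 83.
5. res = 83.
Result: 83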